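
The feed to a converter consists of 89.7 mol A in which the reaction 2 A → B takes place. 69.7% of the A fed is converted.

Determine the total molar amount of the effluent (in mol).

58.4 mol

A reacted = 0.697 × 89.7 = 62.52 mol; ν_A = −2, so ξ = 62.52/2 = 31.26 mol.
Outlet amounts (n = n₀ + ν ξ):
  A: 89.7 − 2(31.26) = 27.18
  B: 0 + 1(31.26) = 31.26
Total out = 27.18 + 31.26 = 58.44 mol.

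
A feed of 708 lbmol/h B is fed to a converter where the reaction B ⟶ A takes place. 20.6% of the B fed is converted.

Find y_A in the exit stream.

B reacted = 0.206 × 708 = 145.8 lbmol/h; ν_B = −1, so ξ = 145.8/1 = 145.8 lbmol/h.
Outlet amounts (n = n₀ + ν ξ):
  B: 708 − 1(145.8) = 562.2
  A: 0 + 1(145.8) = 145.8
Total out = 708 lbmol/h; y_A = 145.8 / 708 = 0.206.

0.206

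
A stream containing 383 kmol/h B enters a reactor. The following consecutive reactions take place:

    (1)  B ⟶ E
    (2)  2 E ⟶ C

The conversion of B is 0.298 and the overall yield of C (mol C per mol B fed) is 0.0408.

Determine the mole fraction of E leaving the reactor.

Conversion of B: B consumed = 1ξ₁ = 0.298 × 383 → ξ₁ = 114.1 kmol/h.
Yield of C: 1ξ₂ / 383 = 0.0408 → ξ₂ = 15.63 kmol/h.
Outlet amounts (n = n₀ + Σ ν·ξ):
  B: 383 − 1(114.1) = 268.9
  E: 0 + 1(114.1) − 2(15.63) = 82.88
  C: 0 + 1(15.63) = 15.63
Total out = 367.4 kmol/h; y_E = 82.88 / 367.4 = 0.2256.

0.226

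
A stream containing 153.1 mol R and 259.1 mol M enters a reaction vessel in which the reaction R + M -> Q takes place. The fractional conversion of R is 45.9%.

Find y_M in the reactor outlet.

0.552

R reacted = 0.459 × 153.1 = 70.27 mol; ν_R = −1, so ξ = 70.27/1 = 70.27 mol.
Outlet amounts (n = n₀ + ν ξ):
  R: 153.1 − 1(70.27) = 82.83
  M: 259.1 − 1(70.27) = 188.8
  Q: 0 + 1(70.27) = 70.27
Total out = 341.9 mol; y_M = 188.8 / 341.9 = 0.5522.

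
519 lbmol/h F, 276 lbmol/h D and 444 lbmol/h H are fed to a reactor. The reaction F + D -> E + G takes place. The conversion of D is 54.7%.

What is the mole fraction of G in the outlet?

0.122

D reacted = 0.547 × 276 = 151 lbmol/h; ν_D = −1, so ξ = 151/1 = 151 lbmol/h.
Outlet amounts (n = n₀ + ν ξ):
  F: 519 − 1(151) = 368
  D: 276 − 1(151) = 125
  E: 0 + 1(151) = 151
  G: 0 + 1(151) = 151
  H: 444 (inert)
Total out = 1239 lbmol/h; y_G = 151 / 1239 = 0.1218.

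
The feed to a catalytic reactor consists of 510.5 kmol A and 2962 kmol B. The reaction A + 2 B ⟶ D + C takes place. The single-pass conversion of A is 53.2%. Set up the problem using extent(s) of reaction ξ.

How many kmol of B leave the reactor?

2420 kmol

A reacted = 0.532 × 510.5 = 271.6 kmol; ν_A = −1, so ξ = 271.6/1 = 271.6 kmol.
Outlet amounts (n = n₀ + ν ξ):
  A: 510.5 − 1(271.6) = 238.9
  B: 2962 − 2(271.6) = 2419
  D: 0 + 1(271.6) = 271.6
  C: 0 + 1(271.6) = 271.6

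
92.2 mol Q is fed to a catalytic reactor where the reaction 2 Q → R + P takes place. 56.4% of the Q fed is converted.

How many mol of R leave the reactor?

26 mol

Q reacted = 0.564 × 92.2 = 52 mol; ν_Q = −2, so ξ = 52/2 = 26 mol.
Outlet amounts (n = n₀ + ν ξ):
  Q: 92.2 − 2(26) = 40.2
  R: 0 + 1(26) = 26
  P: 0 + 1(26) = 26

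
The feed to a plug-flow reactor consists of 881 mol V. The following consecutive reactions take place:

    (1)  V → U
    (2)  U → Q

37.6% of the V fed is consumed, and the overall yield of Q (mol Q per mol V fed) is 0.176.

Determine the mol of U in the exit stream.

176 mol

Conversion of V: V consumed = 1ξ₁ = 0.376 × 881 → ξ₁ = 331.3 mol.
Yield of Q: 1ξ₂ / 881 = 0.176 → ξ₂ = 155.1 mol.
Outlet amounts (n = n₀ + Σ ν·ξ):
  V: 881 − 1(331.3) = 549.7
  U: 0 + 1(331.3) − 1(155.1) = 176.2
  Q: 0 + 1(155.1) = 155.1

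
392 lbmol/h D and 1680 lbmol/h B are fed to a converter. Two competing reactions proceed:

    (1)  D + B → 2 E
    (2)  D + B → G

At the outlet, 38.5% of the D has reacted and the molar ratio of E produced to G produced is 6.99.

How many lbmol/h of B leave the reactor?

1530 lbmol/h

Conversion of D: D consumed = 0.385 × 392 = 150.9 lbmol/h = 1ξ₁ + 1ξ₂.
Selectivity: 2ξ₁ / (1ξ₂) = 6.99 → ξ₁ = 3.495 ξ₂.
Substitute: (1·3.495 + 1) ξ₂ = 150.9 → ξ₂ = 33.58 lbmol/h, ξ₁ = 117.3 lbmol/h.
Outlet amounts (n = n₀ + Σ ν·ξ):
  D: 392 − 1(117.3) − 1(33.58) = 241.1
  B: 1680 − 1(117.3) − 1(33.58) = 1529
  E: 0 + 2(117.3) = 234.7
  G: 0 + 1(33.58) = 33.58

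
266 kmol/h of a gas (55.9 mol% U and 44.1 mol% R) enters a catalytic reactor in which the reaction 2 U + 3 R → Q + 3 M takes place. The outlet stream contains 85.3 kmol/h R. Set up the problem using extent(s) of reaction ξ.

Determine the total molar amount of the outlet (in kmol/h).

255 kmol/h

For R: n = n₀ − 3ξ → 85.3 = 117.3 − 3ξ, giving ξ = 10.67 kmol/h.
Outlet amounts (n = n₀ + ν ξ):
  U: 148.7 − 2(10.67) = 127.4
  R: 117.3 − 3(10.67) = 85.3
  Q: 0 + 1(10.67) = 10.67
  M: 0 + 3(10.67) = 32.01
Total out = 127.4 + 85.3 + 10.67 + 32.01 = 255.3 kmol/h.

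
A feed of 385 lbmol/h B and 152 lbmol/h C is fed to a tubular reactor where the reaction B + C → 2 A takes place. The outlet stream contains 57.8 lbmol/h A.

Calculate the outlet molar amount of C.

123 lbmol/h

For A: n = n₀ + 2ξ → 57.8 = 0 + 2ξ, giving ξ = 28.9 lbmol/h.
Outlet amounts (n = n₀ + ν ξ):
  B: 385 − 1(28.9) = 356.1
  C: 152 − 1(28.9) = 123.1
  A: 0 + 2(28.9) = 57.8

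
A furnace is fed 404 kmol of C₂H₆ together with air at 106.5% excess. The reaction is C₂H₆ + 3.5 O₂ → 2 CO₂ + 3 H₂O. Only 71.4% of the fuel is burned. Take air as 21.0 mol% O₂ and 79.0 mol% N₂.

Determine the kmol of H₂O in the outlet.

865 kmol

Stoichiometric O₂ = 3.5 × 404 = 1414 kmol; O₂ fed = 1414 × 2.065 = 2920 kmol.
N₂ fed = 2920 × 79/21 = 10980 kmol.
Fuel reacted = 0.714 × 404 → ξ = 288.5 kmol.
Outlet (n = n₀ + ν ξ):
  C₂H₆: 404 − 1(288.5) = 115.5
  O₂: 2920 − 3.5(288.5) = 1910
  N₂: 10980 (inert)
  CO₂: 0 + 2(288.5) = 576.9
  H₂O: 0 + 3(288.5) = 865.4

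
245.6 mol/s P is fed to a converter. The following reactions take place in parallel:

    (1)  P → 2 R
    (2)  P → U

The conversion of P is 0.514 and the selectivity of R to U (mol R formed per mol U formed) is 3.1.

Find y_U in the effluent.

Conversion of P: P consumed = 0.514 × 245.6 = 126.2 mol/s = 1ξ₁ + 1ξ₂.
Selectivity: 2ξ₁ / (1ξ₂) = 3.1 → ξ₁ = 1.55 ξ₂.
Substitute: (1·1.55 + 1) ξ₂ = 126.2 → ξ₂ = 49.51 mol/s, ξ₁ = 76.73 mol/s.
Outlet amounts (n = n₀ + Σ ν·ξ):
  P: 245.6 − 1(76.73) − 1(49.51) = 119.4
  R: 0 + 2(76.73) = 153.5
  U: 0 + 1(49.51) = 49.51
Total out = 322.3 mol/s; y_U = 49.51 / 322.3 = 0.1536.

0.154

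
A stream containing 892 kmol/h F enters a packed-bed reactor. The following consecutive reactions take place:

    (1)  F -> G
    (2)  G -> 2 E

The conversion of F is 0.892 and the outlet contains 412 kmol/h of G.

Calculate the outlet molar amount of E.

Conversion of F: F consumed = 1ξ₁ = 0.892 × 892 → ξ₁ = 795.7 kmol/h.
G balance: n_G = 0 + 1ξ₁ − 1ξ₂ = 412 → ξ₂ = (1·795.7 − 412)/1 = 383.7 kmol/h.
Outlet amounts (n = n₀ + Σ ν·ξ):
  F: 892 − 1(795.7) = 96.34
  G: 0 + 1(795.7) − 1(383.7) = 412
  E: 0 + 2(383.7) = 767.3

767 kmol/h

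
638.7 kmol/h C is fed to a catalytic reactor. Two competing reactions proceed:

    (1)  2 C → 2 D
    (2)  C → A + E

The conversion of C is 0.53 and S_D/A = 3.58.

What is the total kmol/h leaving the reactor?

713 kmol/h

Conversion of C: C consumed = 0.53 × 638.7 = 338.5 kmol/h = 2ξ₁ + 1ξ₂.
Selectivity: 2ξ₁ / (1ξ₂) = 3.58 → ξ₁ = 1.79 ξ₂.
Substitute: (2·1.79 + 1) ξ₂ = 338.5 → ξ₂ = 73.91 kmol/h, ξ₁ = 132.3 kmol/h.
Outlet amounts (n = n₀ + Σ ν·ξ):
  C: 638.7 − 2(132.3) − 1(73.91) = 300.2
  D: 0 + 2(132.3) = 264.6
  A: 0 + 1(73.91) = 73.91
  E: 0 + 1(73.91) = 73.91
Total out = 300.2 + 264.6 + 73.91 + 73.91 = 712.6 kmol/h.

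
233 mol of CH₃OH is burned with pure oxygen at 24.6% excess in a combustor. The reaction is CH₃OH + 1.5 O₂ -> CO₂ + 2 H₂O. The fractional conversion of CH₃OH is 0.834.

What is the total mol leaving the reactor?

Stoichiometric O₂ = 1.5 × 233 = 349.5 mol; O₂ fed = 349.5 × 1.246 = 435.5 mol.
Fuel reacted = 0.834 × 233 → ξ = 194.3 mol.
Outlet (n = n₀ + ν ξ):
  CH₃OH: 233 − 1(194.3) = 38.68
  O₂: 435.5 − 1.5(194.3) = 144
  CO₂: 0 + 1(194.3) = 194.3
  H₂O: 0 + 2(194.3) = 388.6
Total out = 38.68 + 144 + 194.3 + 388.6 = 765.6 mol.

766 mol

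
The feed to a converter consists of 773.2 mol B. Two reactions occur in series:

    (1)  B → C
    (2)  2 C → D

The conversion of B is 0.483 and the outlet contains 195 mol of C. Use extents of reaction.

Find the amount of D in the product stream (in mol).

89.2 mol

Conversion of B: B consumed = 1ξ₁ = 0.483 × 773.2 → ξ₁ = 373.5 mol.
C balance: n_C = 0 + 1ξ₁ − 2ξ₂ = 195 → ξ₂ = (1·373.5 − 195)/2 = 89.23 mol.
Outlet amounts (n = n₀ + Σ ν·ξ):
  B: 773.2 − 1(373.5) = 399.7
  C: 0 + 1(373.5) − 2(89.23) = 195
  D: 0 + 1(89.23) = 89.23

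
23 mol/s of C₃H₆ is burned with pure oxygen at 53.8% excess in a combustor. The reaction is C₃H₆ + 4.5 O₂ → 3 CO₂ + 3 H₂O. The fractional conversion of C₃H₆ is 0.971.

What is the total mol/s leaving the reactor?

Stoichiometric O₂ = 4.5 × 23 = 103.5 mol/s; O₂ fed = 103.5 × 1.538 = 159.2 mol/s.
Fuel reacted = 0.971 × 23 → ξ = 22.33 mol/s.
Outlet (n = n₀ + ν ξ):
  C₃H₆: 23 − 1(22.33) = 0.667
  O₂: 159.2 − 4.5(22.33) = 58.68
  CO₂: 0 + 3(22.33) = 67
  H₂O: 0 + 3(22.33) = 67
Total out = 0.667 + 58.68 + 67 + 67 = 193.3 mol/s.

193 mol/s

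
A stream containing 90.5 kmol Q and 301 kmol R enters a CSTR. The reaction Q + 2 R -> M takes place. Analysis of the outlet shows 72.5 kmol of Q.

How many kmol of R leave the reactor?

For Q: n = n₀ − 1ξ → 72.5 = 90.5 − 1ξ, giving ξ = 18 kmol.
Outlet amounts (n = n₀ + ν ξ):
  Q: 90.5 − 1(18) = 72.5
  R: 301 − 2(18) = 265
  M: 0 + 1(18) = 18

265 kmol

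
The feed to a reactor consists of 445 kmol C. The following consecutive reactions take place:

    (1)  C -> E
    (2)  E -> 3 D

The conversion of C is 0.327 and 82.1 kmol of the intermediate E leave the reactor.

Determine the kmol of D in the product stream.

190 kmol

Conversion of C: C consumed = 1ξ₁ = 0.327 × 445 → ξ₁ = 145.5 kmol.
E balance: n_E = 0 + 1ξ₁ − 1ξ₂ = 82.1 → ξ₂ = (1·145.5 − 82.1)/1 = 63.42 kmol.
Outlet amounts (n = n₀ + Σ ν·ξ):
  C: 445 − 1(145.5) = 299.5
  E: 0 + 1(145.5) − 1(63.42) = 82.1
  D: 0 + 3(63.42) = 190.2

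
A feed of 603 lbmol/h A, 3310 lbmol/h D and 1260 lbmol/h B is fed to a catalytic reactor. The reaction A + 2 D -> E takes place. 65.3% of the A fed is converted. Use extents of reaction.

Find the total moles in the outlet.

4390 lbmol/h

A reacted = 0.653 × 603 = 393.8 lbmol/h; ν_A = −1, so ξ = 393.8/1 = 393.8 lbmol/h.
Outlet amounts (n = n₀ + ν ξ):
  A: 603 − 1(393.8) = 209.2
  D: 3310 − 2(393.8) = 2522
  E: 0 + 1(393.8) = 393.8
  B: 1260 (inert)
Total out = 209.2 + 2522 + 393.8 + 1260 = 4385 lbmol/h.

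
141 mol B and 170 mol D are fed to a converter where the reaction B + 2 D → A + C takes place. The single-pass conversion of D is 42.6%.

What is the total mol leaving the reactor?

275 mol

D reacted = 0.426 × 170 = 72.42 mol; ν_D = −2, so ξ = 72.42/2 = 36.21 mol.
Outlet amounts (n = n₀ + ν ξ):
  B: 141 − 1(36.21) = 104.8
  D: 170 − 2(36.21) = 97.58
  A: 0 + 1(36.21) = 36.21
  C: 0 + 1(36.21) = 36.21
Total out = 104.8 + 97.58 + 36.21 + 36.21 = 274.8 mol.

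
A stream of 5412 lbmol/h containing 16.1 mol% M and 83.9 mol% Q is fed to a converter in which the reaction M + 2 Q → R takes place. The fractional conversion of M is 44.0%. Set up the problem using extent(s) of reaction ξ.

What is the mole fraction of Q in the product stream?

0.812

M reacted = 0.44 × 871.3 = 383.4 lbmol/h; ν_M = −1, so ξ = 383.4/1 = 383.4 lbmol/h.
Outlet amounts (n = n₀ + ν ξ):
  M: 871.3 − 1(383.4) = 487.9
  Q: 4541 − 2(383.4) = 3774
  R: 0 + 1(383.4) = 383.4
Total out = 4645 lbmol/h; y_Q = 3774 / 4645 = 0.8124.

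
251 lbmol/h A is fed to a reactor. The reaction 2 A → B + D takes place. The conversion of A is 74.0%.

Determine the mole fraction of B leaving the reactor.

0.37

A reacted = 0.74 × 251 = 185.7 lbmol/h; ν_A = −2, so ξ = 185.7/2 = 92.87 lbmol/h.
Outlet amounts (n = n₀ + ν ξ):
  A: 251 − 2(92.87) = 65.26
  B: 0 + 1(92.87) = 92.87
  D: 0 + 1(92.87) = 92.87
Total out = 251 lbmol/h; y_B = 92.87 / 251 = 0.37.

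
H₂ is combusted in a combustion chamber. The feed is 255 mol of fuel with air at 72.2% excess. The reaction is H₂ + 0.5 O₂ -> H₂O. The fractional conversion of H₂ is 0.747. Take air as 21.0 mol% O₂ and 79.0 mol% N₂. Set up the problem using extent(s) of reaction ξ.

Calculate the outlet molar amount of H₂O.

190 mol

Stoichiometric O₂ = 0.5 × 255 = 127.5 mol; O₂ fed = 127.5 × 1.722 = 219.6 mol.
N₂ fed = 219.6 × 79/21 = 825.9 mol.
Fuel reacted = 0.747 × 255 → ξ = 190.5 mol.
Outlet (n = n₀ + ν ξ):
  H₂: 255 − 1(190.5) = 64.52
  O₂: 219.6 − 0.5(190.5) = 124.3
  N₂: 825.9 (inert)
  H₂O: 0 + 1(190.5) = 190.5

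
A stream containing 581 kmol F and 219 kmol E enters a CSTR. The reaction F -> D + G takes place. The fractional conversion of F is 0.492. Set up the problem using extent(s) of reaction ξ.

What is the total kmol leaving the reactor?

F reacted = 0.492 × 581 = 285.9 kmol; ν_F = −1, so ξ = 285.9/1 = 285.9 kmol.
Outlet amounts (n = n₀ + ν ξ):
  F: 581 − 1(285.9) = 295.1
  D: 0 + 1(285.9) = 285.9
  G: 0 + 1(285.9) = 285.9
  E: 219 (inert)
Total out = 295.1 + 285.9 + 285.9 + 219 = 1086 kmol.

1090 kmol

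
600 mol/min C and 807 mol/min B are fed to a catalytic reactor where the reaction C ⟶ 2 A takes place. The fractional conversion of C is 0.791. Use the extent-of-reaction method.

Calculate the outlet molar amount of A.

C reacted = 0.791 × 600 = 474.6 mol/min; ν_C = −1, so ξ = 474.6/1 = 474.6 mol/min.
Outlet amounts (n = n₀ + ν ξ):
  C: 600 − 1(474.6) = 125.4
  A: 0 + 2(474.6) = 949.2
  B: 807 (inert)

949 mol/min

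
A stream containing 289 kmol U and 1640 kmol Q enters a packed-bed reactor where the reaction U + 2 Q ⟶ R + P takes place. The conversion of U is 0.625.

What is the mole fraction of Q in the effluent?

U reacted = 0.625 × 289 = 180.6 kmol; ν_U = −1, so ξ = 180.6/1 = 180.6 kmol.
Outlet amounts (n = n₀ + ν ξ):
  U: 289 − 1(180.6) = 108.4
  Q: 1640 − 2(180.6) = 1279
  R: 0 + 1(180.6) = 180.6
  P: 0 + 1(180.6) = 180.6
Total out = 1748 kmol; y_Q = 1279 / 1748 = 0.7314.

0.731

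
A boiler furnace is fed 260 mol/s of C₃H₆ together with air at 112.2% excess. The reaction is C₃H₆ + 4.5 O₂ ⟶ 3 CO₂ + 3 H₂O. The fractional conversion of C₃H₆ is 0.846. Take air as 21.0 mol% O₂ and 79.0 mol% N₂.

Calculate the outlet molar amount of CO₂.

Stoichiometric O₂ = 4.5 × 260 = 1170 mol/s; O₂ fed = 1170 × 2.122 = 2483 mol/s.
N₂ fed = 2483 × 79/21 = 9340 mol/s.
Fuel reacted = 0.846 × 260 → ξ = 220 mol/s.
Outlet (n = n₀ + ν ξ):
  C₃H₆: 260 − 1(220) = 40.04
  O₂: 2483 − 4.5(220) = 1493
  N₂: 9340 (inert)
  CO₂: 0 + 3(220) = 659.9
  H₂O: 0 + 3(220) = 659.9

660 mol/s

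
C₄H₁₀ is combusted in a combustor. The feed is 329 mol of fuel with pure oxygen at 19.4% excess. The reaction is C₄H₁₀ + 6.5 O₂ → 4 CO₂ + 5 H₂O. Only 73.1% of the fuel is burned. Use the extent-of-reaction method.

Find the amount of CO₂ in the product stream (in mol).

962 mol

Stoichiometric O₂ = 6.5 × 329 = 2138 mol; O₂ fed = 2138 × 1.194 = 2553 mol.
Fuel reacted = 0.731 × 329 → ξ = 240.5 mol.
Outlet (n = n₀ + ν ξ):
  C₄H₁₀: 329 − 1(240.5) = 88.5
  O₂: 2553 − 6.5(240.5) = 990.1
  CO₂: 0 + 4(240.5) = 962
  H₂O: 0 + 5(240.5) = 1202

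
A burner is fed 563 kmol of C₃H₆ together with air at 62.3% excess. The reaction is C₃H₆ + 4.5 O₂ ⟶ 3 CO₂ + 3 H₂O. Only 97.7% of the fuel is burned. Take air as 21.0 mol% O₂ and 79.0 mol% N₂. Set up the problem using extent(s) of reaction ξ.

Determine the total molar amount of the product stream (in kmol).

Stoichiometric O₂ = 4.5 × 563 = 2534 kmol; O₂ fed = 2534 × 1.623 = 4112 kmol.
N₂ fed = 4112 × 79/21 = 15470 kmol.
Fuel reacted = 0.977 × 563 → ξ = 550.1 kmol.
Outlet (n = n₀ + ν ξ):
  C₃H₆: 563 − 1(550.1) = 12.95
  O₂: 4112 − 4.5(550.1) = 1637
  N₂: 15470 (inert)
  CO₂: 0 + 3(550.1) = 1650
  H₂O: 0 + 3(550.1) = 1650
Total out = 12.95 + 1637 + 15470 + 1650 + 1650 = 20420 kmol.

20400 kmol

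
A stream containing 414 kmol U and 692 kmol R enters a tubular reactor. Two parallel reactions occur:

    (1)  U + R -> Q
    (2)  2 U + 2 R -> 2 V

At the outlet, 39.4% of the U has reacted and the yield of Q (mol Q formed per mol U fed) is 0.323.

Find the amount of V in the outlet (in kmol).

Yield of Q: 1ξ₁ / 414 = 0.323 → ξ₁ = 133.7 kmol.
Conversion of U: 1ξ₁ + 2ξ₂ = 0.394 × 414 = 163.1 → ξ₂ = 14.7 kmol.
Outlet amounts (n = n₀ + Σ ν·ξ):
  U: 414 − 1(133.7) − 2(14.7) = 250.9
  R: 692 − 1(133.7) − 2(14.7) = 528.9
  Q: 0 + 1(133.7) = 133.7
  V: 0 + 2(14.7) = 29.39

29.4 kmol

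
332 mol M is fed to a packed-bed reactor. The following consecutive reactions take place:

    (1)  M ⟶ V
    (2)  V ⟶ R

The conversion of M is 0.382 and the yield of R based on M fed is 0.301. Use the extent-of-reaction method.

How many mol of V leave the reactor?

Conversion of M: M consumed = 1ξ₁ = 0.382 × 332 → ξ₁ = 126.8 mol.
Yield of R: 1ξ₂ / 332 = 0.301 → ξ₂ = 99.93 mol.
Outlet amounts (n = n₀ + Σ ν·ξ):
  M: 332 − 1(126.8) = 205.2
  V: 0 + 1(126.8) − 1(99.93) = 26.89
  R: 0 + 1(99.93) = 99.93

26.9 mol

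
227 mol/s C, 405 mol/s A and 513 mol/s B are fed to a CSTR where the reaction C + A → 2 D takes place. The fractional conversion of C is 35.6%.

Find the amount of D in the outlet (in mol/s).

162 mol/s

C reacted = 0.356 × 227 = 80.81 mol/s; ν_C = −1, so ξ = 80.81/1 = 80.81 mol/s.
Outlet amounts (n = n₀ + ν ξ):
  C: 227 − 1(80.81) = 146.2
  A: 405 − 1(80.81) = 324.2
  D: 0 + 2(80.81) = 161.6
  B: 513 (inert)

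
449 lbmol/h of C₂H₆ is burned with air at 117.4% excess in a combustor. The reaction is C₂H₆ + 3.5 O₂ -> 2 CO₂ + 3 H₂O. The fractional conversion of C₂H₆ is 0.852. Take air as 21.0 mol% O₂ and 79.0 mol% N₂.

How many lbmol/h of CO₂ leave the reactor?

Stoichiometric O₂ = 3.5 × 449 = 1572 lbmol/h; O₂ fed = 1572 × 2.174 = 3416 lbmol/h.
N₂ fed = 3416 × 79/21 = 12850 lbmol/h.
Fuel reacted = 0.852 × 449 → ξ = 382.5 lbmol/h.
Outlet (n = n₀ + ν ξ):
  C₂H₆: 449 − 1(382.5) = 66.45
  O₂: 3416 − 3.5(382.5) = 2078
  N₂: 12850 (inert)
  CO₂: 0 + 2(382.5) = 765.1
  H₂O: 0 + 3(382.5) = 1148

765 lbmol/h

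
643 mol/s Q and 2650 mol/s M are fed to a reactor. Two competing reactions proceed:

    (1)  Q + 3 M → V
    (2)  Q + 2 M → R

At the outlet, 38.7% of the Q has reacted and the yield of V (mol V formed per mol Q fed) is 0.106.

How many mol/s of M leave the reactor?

Yield of V: 1ξ₁ / 643 = 0.106 → ξ₁ = 68.16 mol/s.
Conversion of Q: 1ξ₁ + 1ξ₂ = 0.387 × 643 = 248.8 → ξ₂ = 180.7 mol/s.
Outlet amounts (n = n₀ + Σ ν·ξ):
  Q: 643 − 1(68.16) − 1(180.7) = 394.2
  M: 2650 − 3(68.16) − 2(180.7) = 2084
  V: 0 + 1(68.16) = 68.16
  R: 0 + 1(180.7) = 180.7

2080 mol/s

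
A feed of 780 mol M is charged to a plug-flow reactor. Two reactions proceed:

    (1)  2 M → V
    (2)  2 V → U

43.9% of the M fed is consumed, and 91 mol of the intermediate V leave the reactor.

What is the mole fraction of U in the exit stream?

0.0705

Conversion of M: M consumed = 2ξ₁ = 0.439 × 780 → ξ₁ = 171.2 mol.
V balance: n_V = 0 + 1ξ₁ − 2ξ₂ = 91 → ξ₂ = (1·171.2 − 91)/2 = 40.11 mol.
Outlet amounts (n = n₀ + Σ ν·ξ):
  M: 780 − 2(171.2) = 437.6
  V: 0 + 1(171.2) − 2(40.11) = 91
  U: 0 + 1(40.11) = 40.11
Total out = 568.7 mol; y_U = 40.11 / 568.7 = 0.07052.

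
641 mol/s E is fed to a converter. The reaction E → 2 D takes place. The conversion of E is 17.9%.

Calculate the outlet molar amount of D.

229 mol/s

E reacted = 0.179 × 641 = 114.7 mol/s; ν_E = −1, so ξ = 114.7/1 = 114.7 mol/s.
Outlet amounts (n = n₀ + ν ξ):
  E: 641 − 1(114.7) = 526.3
  D: 0 + 2(114.7) = 229.5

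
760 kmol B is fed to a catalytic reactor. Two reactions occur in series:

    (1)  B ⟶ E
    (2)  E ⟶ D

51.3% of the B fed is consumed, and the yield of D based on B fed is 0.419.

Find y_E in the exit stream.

Conversion of B: B consumed = 1ξ₁ = 0.513 × 760 → ξ₁ = 389.9 kmol.
Yield of D: 1ξ₂ / 760 = 0.419 → ξ₂ = 318.4 kmol.
Outlet amounts (n = n₀ + Σ ν·ξ):
  B: 760 − 1(389.9) = 370.1
  E: 0 + 1(389.9) − 1(318.4) = 71.44
  D: 0 + 1(318.4) = 318.4
Total out = 760 kmol; y_E = 71.44 / 760 = 0.094.

0.094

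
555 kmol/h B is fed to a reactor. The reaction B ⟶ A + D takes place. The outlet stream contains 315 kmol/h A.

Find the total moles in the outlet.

870 kmol/h

For A: n = n₀ + 1ξ → 315 = 0 + 1ξ, giving ξ = 315 kmol/h.
Outlet amounts (n = n₀ + ν ξ):
  B: 555 − 1(315) = 240
  A: 0 + 1(315) = 315
  D: 0 + 1(315) = 315
Total out = 240 + 315 + 315 = 870 kmol/h.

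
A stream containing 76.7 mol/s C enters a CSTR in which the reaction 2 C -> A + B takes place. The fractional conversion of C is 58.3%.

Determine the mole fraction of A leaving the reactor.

C reacted = 0.583 × 76.7 = 44.72 mol/s; ν_C = −2, so ξ = 44.72/2 = 22.36 mol/s.
Outlet amounts (n = n₀ + ν ξ):
  C: 76.7 − 2(22.36) = 31.98
  A: 0 + 1(22.36) = 22.36
  B: 0 + 1(22.36) = 22.36
Total out = 76.7 mol/s; y_A = 22.36 / 76.7 = 0.2915.

0.291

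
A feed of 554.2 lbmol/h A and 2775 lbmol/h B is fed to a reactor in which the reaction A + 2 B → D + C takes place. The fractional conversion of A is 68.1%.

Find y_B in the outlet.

A reacted = 0.681 × 554.2 = 377.4 lbmol/h; ν_A = −1, so ξ = 377.4/1 = 377.4 lbmol/h.
Outlet amounts (n = n₀ + ν ξ):
  A: 554.2 − 1(377.4) = 176.8
  B: 2775 − 2(377.4) = 2020
  D: 0 + 1(377.4) = 377.4
  C: 0 + 1(377.4) = 377.4
Total out = 2952 lbmol/h; y_B = 2020 / 2952 = 0.6844.

0.684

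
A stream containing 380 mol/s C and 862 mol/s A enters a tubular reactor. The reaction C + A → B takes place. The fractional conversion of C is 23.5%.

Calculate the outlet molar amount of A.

773 mol/s

C reacted = 0.235 × 380 = 89.3 mol/s; ν_C = −1, so ξ = 89.3/1 = 89.3 mol/s.
Outlet amounts (n = n₀ + ν ξ):
  C: 380 − 1(89.3) = 290.7
  A: 862 − 1(89.3) = 772.7
  B: 0 + 1(89.3) = 89.3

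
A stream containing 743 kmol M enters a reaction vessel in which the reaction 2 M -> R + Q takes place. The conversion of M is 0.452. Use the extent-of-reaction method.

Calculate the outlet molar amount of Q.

168 kmol

M reacted = 0.452 × 743 = 335.8 kmol; ν_M = −2, so ξ = 335.8/2 = 167.9 kmol.
Outlet amounts (n = n₀ + ν ξ):
  M: 743 − 2(167.9) = 407.2
  R: 0 + 1(167.9) = 167.9
  Q: 0 + 1(167.9) = 167.9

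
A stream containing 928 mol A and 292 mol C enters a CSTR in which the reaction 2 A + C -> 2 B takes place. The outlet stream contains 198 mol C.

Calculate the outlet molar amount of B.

188 mol

For C: n = n₀ − 1ξ → 198 = 292 − 1ξ, giving ξ = 94 mol.
Outlet amounts (n = n₀ + ν ξ):
  A: 928 − 2(94) = 740
  C: 292 − 1(94) = 198
  B: 0 + 2(94) = 188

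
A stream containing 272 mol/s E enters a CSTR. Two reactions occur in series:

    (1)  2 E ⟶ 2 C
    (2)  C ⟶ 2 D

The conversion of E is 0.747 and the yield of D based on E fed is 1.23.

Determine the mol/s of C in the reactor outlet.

35.9 mol/s

Conversion of E: E consumed = 2ξ₁ = 0.747 × 272 → ξ₁ = 101.6 mol/s.
Yield of D: 2ξ₂ / 272 = 1.23 → ξ₂ = 167.3 mol/s.
Outlet amounts (n = n₀ + Σ ν·ξ):
  E: 272 − 2(101.6) = 68.82
  C: 0 + 2(101.6) − 1(167.3) = 35.9
  D: 0 + 2(167.3) = 334.6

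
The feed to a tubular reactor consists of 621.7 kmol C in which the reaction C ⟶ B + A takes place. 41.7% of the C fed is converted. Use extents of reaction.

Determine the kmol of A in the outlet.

259 kmol

C reacted = 0.417 × 621.7 = 259.2 kmol; ν_C = −1, so ξ = 259.2/1 = 259.2 kmol.
Outlet amounts (n = n₀ + ν ξ):
  C: 621.7 − 1(259.2) = 362.5
  B: 0 + 1(259.2) = 259.2
  A: 0 + 1(259.2) = 259.2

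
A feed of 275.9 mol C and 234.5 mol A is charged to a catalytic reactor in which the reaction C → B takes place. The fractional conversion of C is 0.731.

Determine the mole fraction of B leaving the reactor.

C reacted = 0.731 × 275.9 = 201.7 mol; ν_C = −1, so ξ = 201.7/1 = 201.7 mol.
Outlet amounts (n = n₀ + ν ξ):
  C: 275.9 − 1(201.7) = 74.22
  B: 0 + 1(201.7) = 201.7
  A: 234.5 (inert)
Total out = 510.4 mol; y_B = 201.7 / 510.4 = 0.3951.

0.395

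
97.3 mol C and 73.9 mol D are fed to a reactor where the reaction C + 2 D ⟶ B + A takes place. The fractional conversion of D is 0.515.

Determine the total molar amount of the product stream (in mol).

D reacted = 0.515 × 73.9 = 38.06 mol; ν_D = −2, so ξ = 38.06/2 = 19.03 mol.
Outlet amounts (n = n₀ + ν ξ):
  C: 97.3 − 1(19.03) = 78.27
  D: 73.9 − 2(19.03) = 35.84
  B: 0 + 1(19.03) = 19.03
  A: 0 + 1(19.03) = 19.03
Total out = 78.27 + 35.84 + 19.03 + 19.03 = 152.2 mol.

152 mol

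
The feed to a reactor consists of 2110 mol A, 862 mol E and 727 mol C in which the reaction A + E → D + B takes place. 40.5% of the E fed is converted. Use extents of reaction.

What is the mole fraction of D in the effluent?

E reacted = 0.405 × 862 = 349.1 mol; ν_E = −1, so ξ = 349.1/1 = 349.1 mol.
Outlet amounts (n = n₀ + ν ξ):
  A: 2110 − 1(349.1) = 1761
  E: 862 − 1(349.1) = 512.9
  D: 0 + 1(349.1) = 349.1
  B: 0 + 1(349.1) = 349.1
  C: 727 (inert)
Total out = 3699 mol; y_D = 349.1 / 3699 = 0.09438.

0.0944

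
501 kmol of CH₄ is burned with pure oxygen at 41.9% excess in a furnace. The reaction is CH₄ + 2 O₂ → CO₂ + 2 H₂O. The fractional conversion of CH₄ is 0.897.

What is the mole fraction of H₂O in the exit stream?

0.467

Stoichiometric O₂ = 2 × 501 = 1002 kmol; O₂ fed = 1002 × 1.419 = 1422 kmol.
Fuel reacted = 0.897 × 501 → ξ = 449.4 kmol.
Outlet (n = n₀ + ν ξ):
  CH₄: 501 − 1(449.4) = 51.6
  O₂: 1422 − 2(449.4) = 523
  CO₂: 0 + 1(449.4) = 449.4
  H₂O: 0 + 2(449.4) = 898.8
Total out = 1923 kmol; y_H₂O = 898.8 / 1923 = 0.4674.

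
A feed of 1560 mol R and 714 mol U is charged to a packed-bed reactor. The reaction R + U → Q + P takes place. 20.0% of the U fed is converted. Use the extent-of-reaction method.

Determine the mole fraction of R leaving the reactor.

U reacted = 0.2 × 714 = 142.8 mol; ν_U = −1, so ξ = 142.8/1 = 142.8 mol.
Outlet amounts (n = n₀ + ν ξ):
  R: 1560 − 1(142.8) = 1417
  U: 714 − 1(142.8) = 571.2
  Q: 0 + 1(142.8) = 142.8
  P: 0 + 1(142.8) = 142.8
Total out = 2274 mol; y_R = 1417 / 2274 = 0.6232.

0.623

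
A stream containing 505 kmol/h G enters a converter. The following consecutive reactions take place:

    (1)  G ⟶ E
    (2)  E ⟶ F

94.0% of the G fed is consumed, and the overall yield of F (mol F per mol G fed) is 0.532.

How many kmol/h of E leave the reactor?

Conversion of G: G consumed = 1ξ₁ = 0.94 × 505 → ξ₁ = 474.7 kmol/h.
Yield of F: 1ξ₂ / 505 = 0.532 → ξ₂ = 268.7 kmol/h.
Outlet amounts (n = n₀ + Σ ν·ξ):
  G: 505 − 1(474.7) = 30.3
  E: 0 + 1(474.7) − 1(268.7) = 206
  F: 0 + 1(268.7) = 268.7

206 kmol/h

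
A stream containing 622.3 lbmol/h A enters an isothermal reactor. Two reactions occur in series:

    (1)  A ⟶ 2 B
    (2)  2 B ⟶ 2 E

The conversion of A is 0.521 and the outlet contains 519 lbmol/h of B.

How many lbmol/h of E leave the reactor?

Conversion of A: A consumed = 1ξ₁ = 0.521 × 622.3 → ξ₁ = 324.2 lbmol/h.
B balance: n_B = 0 + 2ξ₁ − 2ξ₂ = 519 → ξ₂ = (2·324.2 − 519)/2 = 64.72 lbmol/h.
Outlet amounts (n = n₀ + Σ ν·ξ):
  A: 622.3 − 1(324.2) = 298.1
  B: 0 + 2(324.2) − 2(64.72) = 519
  E: 0 + 2(64.72) = 129.4

129 lbmol/h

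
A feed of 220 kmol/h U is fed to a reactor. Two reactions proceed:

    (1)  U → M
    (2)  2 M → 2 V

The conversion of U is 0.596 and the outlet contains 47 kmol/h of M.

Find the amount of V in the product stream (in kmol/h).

84.1 kmol/h

Conversion of U: U consumed = 1ξ₁ = 0.596 × 220 → ξ₁ = 131.1 kmol/h.
M balance: n_M = 0 + 1ξ₁ − 2ξ₂ = 47 → ξ₂ = (1·131.1 − 47)/2 = 42.06 kmol/h.
Outlet amounts (n = n₀ + Σ ν·ξ):
  U: 220 − 1(131.1) = 88.88
  M: 0 + 1(131.1) − 2(42.06) = 47
  V: 0 + 2(42.06) = 84.12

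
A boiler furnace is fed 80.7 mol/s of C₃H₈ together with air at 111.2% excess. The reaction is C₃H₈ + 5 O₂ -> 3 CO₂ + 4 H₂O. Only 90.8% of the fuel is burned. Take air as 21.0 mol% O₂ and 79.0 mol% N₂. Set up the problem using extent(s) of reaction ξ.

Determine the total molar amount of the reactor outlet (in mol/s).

Stoichiometric O₂ = 5 × 80.7 = 403.5 mol/s; O₂ fed = 403.5 × 2.112 = 852.2 mol/s.
N₂ fed = 852.2 × 79/21 = 3206 mol/s.
Fuel reacted = 0.908 × 80.7 → ξ = 73.28 mol/s.
Outlet (n = n₀ + ν ξ):
  C₃H₈: 80.7 − 1(73.28) = 7.424
  O₂: 852.2 − 5(73.28) = 485.8
  N₂: 3206 (inert)
  CO₂: 0 + 3(73.28) = 219.8
  H₂O: 0 + 4(73.28) = 293.1
Total out = 7.424 + 485.8 + 3206 + 219.8 + 293.1 = 4212 mol/s.

4210 mol/s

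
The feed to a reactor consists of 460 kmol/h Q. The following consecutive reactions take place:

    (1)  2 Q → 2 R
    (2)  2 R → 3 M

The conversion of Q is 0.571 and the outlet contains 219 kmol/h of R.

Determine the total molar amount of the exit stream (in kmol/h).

Conversion of Q: Q consumed = 2ξ₁ = 0.571 × 460 → ξ₁ = 131.3 kmol/h.
R balance: n_R = 0 + 2ξ₁ − 2ξ₂ = 219 → ξ₂ = (2·131.3 − 219)/2 = 21.83 kmol/h.
Outlet amounts (n = n₀ + Σ ν·ξ):
  Q: 460 − 2(131.3) = 197.3
  R: 0 + 2(131.3) − 2(21.83) = 219
  M: 0 + 3(21.83) = 65.49
Total out = 197.3 + 219 + 65.49 = 481.8 kmol/h.

482 kmol/h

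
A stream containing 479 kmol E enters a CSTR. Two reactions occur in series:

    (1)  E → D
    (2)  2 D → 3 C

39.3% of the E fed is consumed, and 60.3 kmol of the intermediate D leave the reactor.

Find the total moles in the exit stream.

543 kmol

Conversion of E: E consumed = 1ξ₁ = 0.393 × 479 → ξ₁ = 188.2 kmol.
D balance: n_D = 0 + 1ξ₁ − 2ξ₂ = 60.3 → ξ₂ = (1·188.2 − 60.3)/2 = 63.97 kmol.
Outlet amounts (n = n₀ + Σ ν·ξ):
  E: 479 − 1(188.2) = 290.8
  D: 0 + 1(188.2) − 2(63.97) = 60.3
  C: 0 + 3(63.97) = 191.9
Total out = 290.8 + 60.3 + 191.9 = 543 kmol.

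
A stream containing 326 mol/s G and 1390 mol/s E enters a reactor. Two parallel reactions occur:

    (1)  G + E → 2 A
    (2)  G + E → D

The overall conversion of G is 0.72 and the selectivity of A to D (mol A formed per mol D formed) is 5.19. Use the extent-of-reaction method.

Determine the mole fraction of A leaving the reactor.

Conversion of G: G consumed = 0.72 × 326 = 234.7 mol/s = 1ξ₁ + 1ξ₂.
Selectivity: 2ξ₁ / (1ξ₂) = 5.19 → ξ₁ = 2.595 ξ₂.
Substitute: (1·2.595 + 1) ξ₂ = 234.7 → ξ₂ = 65.29 mol/s, ξ₁ = 169.4 mol/s.
Outlet amounts (n = n₀ + Σ ν·ξ):
  G: 326 − 1(169.4) − 1(65.29) = 91.28
  E: 1390 − 1(169.4) − 1(65.29) = 1155
  A: 0 + 2(169.4) = 338.9
  D: 0 + 1(65.29) = 65.29
Total out = 1651 mol/s; y_A = 338.9 / 1651 = 0.2053.

0.205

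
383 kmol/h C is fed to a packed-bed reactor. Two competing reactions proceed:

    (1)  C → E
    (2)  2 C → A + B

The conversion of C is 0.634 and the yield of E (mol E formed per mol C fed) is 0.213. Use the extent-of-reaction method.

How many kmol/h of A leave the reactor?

80.6 kmol/h

Yield of E: 1ξ₁ / 383 = 0.213 → ξ₁ = 81.58 kmol/h.
Conversion of C: 1ξ₁ + 2ξ₂ = 0.634 × 383 = 242.8 → ξ₂ = 80.62 kmol/h.
Outlet amounts (n = n₀ + Σ ν·ξ):
  C: 383 − 1(81.58) − 2(80.62) = 140.2
  E: 0 + 1(81.58) = 81.58
  A: 0 + 1(80.62) = 80.62
  B: 0 + 1(80.62) = 80.62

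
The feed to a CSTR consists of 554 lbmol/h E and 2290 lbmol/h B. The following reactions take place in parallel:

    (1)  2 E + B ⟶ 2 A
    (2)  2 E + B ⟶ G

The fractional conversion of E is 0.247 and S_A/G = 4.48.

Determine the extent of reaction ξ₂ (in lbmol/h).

Conversion of E: E consumed = 0.247 × 554 = 136.8 lbmol/h = 2ξ₁ + 2ξ₂.
Selectivity: 2ξ₁ / (1ξ₂) = 4.48 → ξ₁ = 2.24 ξ₂.
Substitute: (2·2.24 + 2) ξ₂ = 136.8 → ξ₂ = 21.12 lbmol/h, ξ₁ = 47.3 lbmol/h.
Outlet amounts (n = n₀ + Σ ν·ξ):
  E: 554 − 2(47.3) − 2(21.12) = 417.2
  B: 2290 − 1(47.3) − 1(21.12) = 2222
  A: 0 + 2(47.3) = 94.6
  G: 0 + 1(21.12) = 21.12

ξ₂ = 21.1 lbmol/h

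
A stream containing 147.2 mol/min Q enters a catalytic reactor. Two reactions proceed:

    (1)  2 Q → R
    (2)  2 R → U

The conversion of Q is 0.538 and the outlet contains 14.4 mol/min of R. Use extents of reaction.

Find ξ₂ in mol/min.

Conversion of Q: Q consumed = 2ξ₁ = 0.538 × 147.2 → ξ₁ = 39.6 mol/min.
R balance: n_R = 0 + 1ξ₁ − 2ξ₂ = 14.4 → ξ₂ = (1·39.6 − 14.4)/2 = 12.6 mol/min.
Outlet amounts (n = n₀ + Σ ν·ξ):
  Q: 147.2 − 2(39.6) = 68.01
  R: 0 + 1(39.6) − 2(12.6) = 14.4
  U: 0 + 1(12.6) = 12.6

ξ₂ = 12.6 mol/min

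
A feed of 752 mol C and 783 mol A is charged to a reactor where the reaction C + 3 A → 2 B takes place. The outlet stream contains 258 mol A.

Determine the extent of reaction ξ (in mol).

For A: n = n₀ − 3ξ → 258 = 783 − 3ξ, giving ξ = 175 mol.
Outlet amounts (n = n₀ + ν ξ):
  C: 752 − 1(175) = 577
  A: 783 − 3(175) = 258
  B: 0 + 2(175) = 350

ξ = 175 mol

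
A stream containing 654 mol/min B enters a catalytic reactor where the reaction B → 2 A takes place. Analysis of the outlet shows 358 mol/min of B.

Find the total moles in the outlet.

For B: n = n₀ − 1ξ → 358 = 654 − 1ξ, giving ξ = 296 mol/min.
Outlet amounts (n = n₀ + ν ξ):
  B: 654 − 1(296) = 358
  A: 0 + 2(296) = 592
Total out = 358 + 592 = 950 mol/min.

950 mol/min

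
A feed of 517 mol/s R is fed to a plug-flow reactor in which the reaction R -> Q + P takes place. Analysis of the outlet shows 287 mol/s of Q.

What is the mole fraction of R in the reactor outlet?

For Q: n = n₀ + 1ξ → 287 = 0 + 1ξ, giving ξ = 287 mol/s.
Outlet amounts (n = n₀ + ν ξ):
  R: 517 − 1(287) = 230
  Q: 0 + 1(287) = 287
  P: 0 + 1(287) = 287
Total out = 804 mol/s; y_R = 230 / 804 = 0.2861.

0.286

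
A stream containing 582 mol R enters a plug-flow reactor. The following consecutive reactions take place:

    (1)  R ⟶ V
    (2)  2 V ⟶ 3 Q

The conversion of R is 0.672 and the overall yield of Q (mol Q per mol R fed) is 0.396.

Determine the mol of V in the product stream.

Conversion of R: R consumed = 1ξ₁ = 0.672 × 582 → ξ₁ = 391.1 mol.
Yield of Q: 3ξ₂ / 582 = 0.396 → ξ₂ = 76.82 mol.
Outlet amounts (n = n₀ + Σ ν·ξ):
  R: 582 − 1(391.1) = 190.9
  V: 0 + 1(391.1) − 2(76.82) = 237.5
  Q: 0 + 3(76.82) = 230.5

237 mol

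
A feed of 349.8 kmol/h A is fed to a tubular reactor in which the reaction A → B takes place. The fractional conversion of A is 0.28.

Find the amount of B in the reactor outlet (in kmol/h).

97.9 kmol/h

A reacted = 0.28 × 349.8 = 97.94 kmol/h; ν_A = −1, so ξ = 97.94/1 = 97.94 kmol/h.
Outlet amounts (n = n₀ + ν ξ):
  A: 349.8 − 1(97.94) = 251.9
  B: 0 + 1(97.94) = 97.94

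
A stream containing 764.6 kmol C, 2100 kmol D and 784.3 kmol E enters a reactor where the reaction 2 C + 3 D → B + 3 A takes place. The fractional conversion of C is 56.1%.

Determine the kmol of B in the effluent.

214 kmol

C reacted = 0.561 × 764.6 = 428.9 kmol; ν_C = −2, so ξ = 428.9/2 = 214.5 kmol.
Outlet amounts (n = n₀ + ν ξ):
  C: 764.6 − 2(214.5) = 335.7
  D: 2100 − 3(214.5) = 1457
  B: 0 + 1(214.5) = 214.5
  A: 0 + 3(214.5) = 643.4
  E: 784.3 (inert)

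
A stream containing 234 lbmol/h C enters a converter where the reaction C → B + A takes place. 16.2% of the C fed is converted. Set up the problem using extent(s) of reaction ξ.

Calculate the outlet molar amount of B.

C reacted = 0.162 × 234 = 37.91 lbmol/h; ν_C = −1, so ξ = 37.91/1 = 37.91 lbmol/h.
Outlet amounts (n = n₀ + ν ξ):
  C: 234 − 1(37.91) = 196.1
  B: 0 + 1(37.91) = 37.91
  A: 0 + 1(37.91) = 37.91

37.9 lbmol/h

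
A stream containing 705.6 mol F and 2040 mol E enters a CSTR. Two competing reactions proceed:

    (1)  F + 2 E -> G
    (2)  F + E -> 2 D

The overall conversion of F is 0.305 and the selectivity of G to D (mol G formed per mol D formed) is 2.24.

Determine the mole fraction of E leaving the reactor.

Conversion of F: F consumed = 0.305 × 705.6 = 215.2 mol = 1ξ₁ + 1ξ₂.
Selectivity: 1ξ₁ / (2ξ₂) = 2.24 → ξ₁ = 4.48 ξ₂.
Substitute: (1·4.48 + 1) ξ₂ = 215.2 → ξ₂ = 39.27 mol, ξ₁ = 175.9 mol.
Outlet amounts (n = n₀ + Σ ν·ξ):
  F: 705.6 − 1(175.9) − 1(39.27) = 490.4
  E: 2040 − 2(175.9) − 1(39.27) = 1649
  G: 0 + 1(175.9) = 175.9
  D: 0 + 2(39.27) = 78.54
Total out = 2394 mol; y_E = 1649 / 2394 = 0.6888.

0.689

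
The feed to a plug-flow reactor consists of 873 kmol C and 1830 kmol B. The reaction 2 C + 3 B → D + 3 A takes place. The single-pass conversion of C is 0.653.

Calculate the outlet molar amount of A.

855 kmol

C reacted = 0.653 × 873 = 570.1 kmol; ν_C = −2, so ξ = 570.1/2 = 285 kmol.
Outlet amounts (n = n₀ + ν ξ):
  C: 873 − 2(285) = 302.9
  B: 1830 − 3(285) = 974.9
  D: 0 + 1(285) = 285
  A: 0 + 3(285) = 855.1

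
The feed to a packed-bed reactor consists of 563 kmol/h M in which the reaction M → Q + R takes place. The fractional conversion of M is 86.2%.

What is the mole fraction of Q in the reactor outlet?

0.463

M reacted = 0.862 × 563 = 485.3 kmol/h; ν_M = −1, so ξ = 485.3/1 = 485.3 kmol/h.
Outlet amounts (n = n₀ + ν ξ):
  M: 563 − 1(485.3) = 77.69
  Q: 0 + 1(485.3) = 485.3
  R: 0 + 1(485.3) = 485.3
Total out = 1048 kmol/h; y_Q = 485.3 / 1048 = 0.4629.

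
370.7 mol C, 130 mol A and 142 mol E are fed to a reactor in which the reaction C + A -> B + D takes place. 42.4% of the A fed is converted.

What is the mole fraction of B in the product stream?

0.0858

A reacted = 0.424 × 130 = 55.12 mol; ν_A = −1, so ξ = 55.12/1 = 55.12 mol.
Outlet amounts (n = n₀ + ν ξ):
  C: 370.7 − 1(55.12) = 315.6
  A: 130 − 1(55.12) = 74.88
  B: 0 + 1(55.12) = 55.12
  D: 0 + 1(55.12) = 55.12
  E: 142 (inert)
Total out = 642.7 mol; y_B = 55.12 / 642.7 = 0.08576.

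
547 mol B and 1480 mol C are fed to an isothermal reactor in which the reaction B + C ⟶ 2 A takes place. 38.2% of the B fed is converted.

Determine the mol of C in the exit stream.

1270 mol

B reacted = 0.382 × 547 = 209 mol; ν_B = −1, so ξ = 209/1 = 209 mol.
Outlet amounts (n = n₀ + ν ξ):
  B: 547 − 1(209) = 338
  C: 1480 − 1(209) = 1271
  A: 0 + 2(209) = 417.9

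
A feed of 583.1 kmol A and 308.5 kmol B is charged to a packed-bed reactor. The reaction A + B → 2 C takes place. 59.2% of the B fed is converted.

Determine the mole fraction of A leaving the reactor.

B reacted = 0.592 × 308.5 = 182.6 kmol; ν_B = −1, so ξ = 182.6/1 = 182.6 kmol.
Outlet amounts (n = n₀ + ν ξ):
  A: 583.1 − 1(182.6) = 400.5
  B: 308.5 − 1(182.6) = 125.9
  C: 0 + 2(182.6) = 365.3
Total out = 891.6 kmol; y_A = 400.5 / 891.6 = 0.4492.

0.449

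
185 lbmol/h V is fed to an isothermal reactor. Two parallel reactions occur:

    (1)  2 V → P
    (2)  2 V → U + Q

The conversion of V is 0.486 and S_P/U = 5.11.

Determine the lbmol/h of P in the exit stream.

Conversion of V: V consumed = 0.486 × 185 = 89.91 lbmol/h = 2ξ₁ + 2ξ₂.
Selectivity: 1ξ₁ / (1ξ₂) = 5.11 → ξ₁ = 5.11 ξ₂.
Substitute: (2·5.11 + 2) ξ₂ = 89.91 → ξ₂ = 7.358 lbmol/h, ξ₁ = 37.6 lbmol/h.
Outlet amounts (n = n₀ + Σ ν·ξ):
  V: 185 − 2(37.6) − 2(7.358) = 95.09
  P: 0 + 1(37.6) = 37.6
  U: 0 + 1(7.358) = 7.358
  Q: 0 + 1(7.358) = 7.358

37.6 lbmol/h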